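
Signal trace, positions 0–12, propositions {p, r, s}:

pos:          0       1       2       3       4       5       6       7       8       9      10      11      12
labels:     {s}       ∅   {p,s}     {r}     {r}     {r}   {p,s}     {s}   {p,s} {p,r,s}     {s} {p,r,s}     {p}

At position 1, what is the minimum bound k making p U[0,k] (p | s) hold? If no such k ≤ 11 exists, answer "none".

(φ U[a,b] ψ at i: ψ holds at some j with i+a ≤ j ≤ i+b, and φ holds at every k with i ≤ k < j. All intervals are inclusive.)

none

Need earliest j ≥ 1 with (p | s), and p at every k in [1,j-1].
  j=1: rhs fails.
  j=2: rhs holds but lhs fails at k=1.
  j=3: rhs fails.
  j=4: rhs fails.
  j=5: rhs fails.
  j=6: rhs holds but lhs fails at k=1.
  j=7: rhs holds but lhs fails at k=1.
  j=8: rhs holds but lhs fails at k=1.
  j=9: rhs holds but lhs fails at k=1.
  j=10: rhs holds but lhs fails at k=1.
  j=11: rhs holds but lhs fails at k=1.
  j=12: rhs holds but lhs fails at k=1.
No witness within the range → none.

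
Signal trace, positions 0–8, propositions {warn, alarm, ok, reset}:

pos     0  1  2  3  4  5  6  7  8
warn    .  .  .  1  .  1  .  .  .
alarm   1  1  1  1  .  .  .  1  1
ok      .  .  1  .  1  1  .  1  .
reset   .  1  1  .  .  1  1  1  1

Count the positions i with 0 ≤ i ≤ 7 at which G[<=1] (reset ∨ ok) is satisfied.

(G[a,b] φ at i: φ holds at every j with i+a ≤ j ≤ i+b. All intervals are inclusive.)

5

Evaluate at each i in [0,7]:
  i=0: ✗ (fails at j=0)
  i=1: ✓ (all of [1,2])
  i=2: ✗ (fails at j=3)
  i=3: ✗ (fails at j=3)
  i=4: ✓ (all of [4,5])
  i=5: ✓ (all of [5,6])
  i=6: ✓ (all of [6,7])
  i=7: ✓ (all of [7,8])
Positions where it holds: {1, 4, 5, 6, 7} → 5.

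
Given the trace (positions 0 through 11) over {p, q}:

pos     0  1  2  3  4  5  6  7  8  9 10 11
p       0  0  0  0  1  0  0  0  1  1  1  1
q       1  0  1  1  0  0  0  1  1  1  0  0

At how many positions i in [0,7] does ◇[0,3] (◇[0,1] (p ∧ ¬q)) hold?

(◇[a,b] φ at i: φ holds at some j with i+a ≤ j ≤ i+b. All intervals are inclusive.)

Evaluate at each i in [0,7]:
  i=0: ✓ (witness j=3)
  i=1: ✓ (witness j=3)
  i=2: ✓ (witness j=3)
  i=3: ✓ (witness j=3)
  i=4: ✓ (witness j=4)
  i=5: ✗ (none in [5,8])
  i=6: ✓ (witness j=9)
  i=7: ✓ (witness j=9)
Positions where it holds: {0, 1, 2, 3, 4, 6, 7} → 7.

7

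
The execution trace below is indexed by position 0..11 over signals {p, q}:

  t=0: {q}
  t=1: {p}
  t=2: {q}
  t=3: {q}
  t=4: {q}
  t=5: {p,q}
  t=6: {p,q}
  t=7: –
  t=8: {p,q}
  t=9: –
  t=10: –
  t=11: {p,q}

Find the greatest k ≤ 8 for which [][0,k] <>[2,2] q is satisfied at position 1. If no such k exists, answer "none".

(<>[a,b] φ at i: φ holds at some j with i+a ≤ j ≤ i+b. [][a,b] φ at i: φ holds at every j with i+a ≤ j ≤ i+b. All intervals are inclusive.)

3

<>[2,2] q must hold from j=1 onward; find where it first fails.
  j=1: holds
  j=2: holds
  j=3: holds
  j=4: holds
  j=5: fails
Holds on [1,4], so largest k = 3.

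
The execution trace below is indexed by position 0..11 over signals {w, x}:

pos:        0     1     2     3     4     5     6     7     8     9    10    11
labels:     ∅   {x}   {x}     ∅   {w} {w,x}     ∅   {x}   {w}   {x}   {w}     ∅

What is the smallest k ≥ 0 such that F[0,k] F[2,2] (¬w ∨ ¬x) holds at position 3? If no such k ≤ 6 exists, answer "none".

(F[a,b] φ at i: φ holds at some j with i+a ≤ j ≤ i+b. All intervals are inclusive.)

Scan j = 3,4,… for F[2,2] (¬w ∨ ¬x):
  j=3: fails
  j=4: holds
First hit at j=4, so smallest k = 4-3 = 1.

1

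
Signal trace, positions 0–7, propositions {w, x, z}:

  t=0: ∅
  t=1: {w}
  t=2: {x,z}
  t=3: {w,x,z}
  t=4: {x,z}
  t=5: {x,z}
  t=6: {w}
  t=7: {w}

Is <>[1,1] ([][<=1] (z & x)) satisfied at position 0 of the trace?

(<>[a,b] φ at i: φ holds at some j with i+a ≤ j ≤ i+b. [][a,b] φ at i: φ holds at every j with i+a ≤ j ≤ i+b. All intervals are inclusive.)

Check [][<=1] (z & x) at each j in [1,1]:
  j=1: fails at 1
No position in the window satisfies it → formula fails.

Does not hold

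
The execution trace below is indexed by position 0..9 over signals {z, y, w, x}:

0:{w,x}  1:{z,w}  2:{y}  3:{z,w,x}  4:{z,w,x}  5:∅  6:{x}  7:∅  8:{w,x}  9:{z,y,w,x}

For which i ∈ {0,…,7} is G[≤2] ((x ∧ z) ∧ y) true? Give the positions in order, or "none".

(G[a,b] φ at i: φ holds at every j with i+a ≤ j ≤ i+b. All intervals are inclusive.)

none

Evaluate at each i in [0,7]:
  i=0: ✗ (fails at j=0)
  i=1: ✗ (fails at j=1)
  i=2: ✗ (fails at j=2)
  i=3: ✗ (fails at j=3)
  i=4: ✗ (fails at j=4)
  i=5: ✗ (fails at j=5)
  i=6: ✗ (fails at j=6)
  i=7: ✗ (fails at j=7)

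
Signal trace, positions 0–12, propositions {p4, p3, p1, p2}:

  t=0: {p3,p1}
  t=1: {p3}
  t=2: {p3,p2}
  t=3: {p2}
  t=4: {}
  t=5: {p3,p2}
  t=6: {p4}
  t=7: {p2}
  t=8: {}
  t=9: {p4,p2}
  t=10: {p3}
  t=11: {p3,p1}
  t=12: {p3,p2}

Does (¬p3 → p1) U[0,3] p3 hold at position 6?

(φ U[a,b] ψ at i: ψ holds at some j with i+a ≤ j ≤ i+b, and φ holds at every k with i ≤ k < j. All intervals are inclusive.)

Does not hold

Need some j in [6,9] with p3, and (¬p3 → p1) at every k in [6,j-1].
  j=6: p3 false.
  j=7: p3 false.
  j=8: p3 false.
  j=9: p3 false.
No j in the window works → until fails.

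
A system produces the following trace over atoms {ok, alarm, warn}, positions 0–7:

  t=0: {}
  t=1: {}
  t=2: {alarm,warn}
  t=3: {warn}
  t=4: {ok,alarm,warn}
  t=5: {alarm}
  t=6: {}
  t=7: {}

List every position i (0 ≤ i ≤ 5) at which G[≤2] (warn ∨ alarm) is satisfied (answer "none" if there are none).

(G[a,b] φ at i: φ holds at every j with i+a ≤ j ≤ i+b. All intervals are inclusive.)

Evaluate at each i in [0,5]:
  i=0: ✗ (fails at j=0)
  i=1: ✗ (fails at j=1)
  i=2: ✓ (all of [2,4])
  i=3: ✓ (all of [3,5])
  i=4: ✗ (fails at j=6)
  i=5: ✗ (fails at j=6)

2, 3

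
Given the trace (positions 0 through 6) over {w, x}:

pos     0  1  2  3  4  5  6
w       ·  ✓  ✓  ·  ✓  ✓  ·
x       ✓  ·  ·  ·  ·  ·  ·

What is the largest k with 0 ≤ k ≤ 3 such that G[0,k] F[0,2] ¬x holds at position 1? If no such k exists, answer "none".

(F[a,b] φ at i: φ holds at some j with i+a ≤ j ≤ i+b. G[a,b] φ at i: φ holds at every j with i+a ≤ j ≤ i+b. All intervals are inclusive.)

F[0,2] ¬x must hold from j=1 onward; find where it first fails.
  j=1: holds
  j=2: holds
  j=3: holds
  j=4: holds
Holds through j=4; largest k = 3.

3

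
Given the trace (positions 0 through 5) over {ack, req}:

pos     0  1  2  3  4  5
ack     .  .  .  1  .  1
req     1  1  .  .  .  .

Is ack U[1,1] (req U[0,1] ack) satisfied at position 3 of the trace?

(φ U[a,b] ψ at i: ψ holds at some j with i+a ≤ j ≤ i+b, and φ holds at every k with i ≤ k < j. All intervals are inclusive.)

Need some j in [4,4] with (req U[0,1] ack), and ack at every k in [3,j-1].
  j=4: (req U[0,1] ack) — fails.
No j in the window works → until fails.

No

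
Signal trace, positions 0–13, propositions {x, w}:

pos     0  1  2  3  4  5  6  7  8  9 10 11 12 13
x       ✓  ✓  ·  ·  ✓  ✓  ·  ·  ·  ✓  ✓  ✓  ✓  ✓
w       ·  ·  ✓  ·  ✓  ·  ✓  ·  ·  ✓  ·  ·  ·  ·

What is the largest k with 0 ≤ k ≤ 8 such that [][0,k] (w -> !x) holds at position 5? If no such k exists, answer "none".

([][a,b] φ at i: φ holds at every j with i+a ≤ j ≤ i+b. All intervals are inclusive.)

(w -> !x) must hold from j=5 onward; find where it first fails.
  j=5: holds
  j=6: holds
  j=7: holds
  j=8: holds
  j=9: fails
Holds on [5,8], so largest k = 3.

3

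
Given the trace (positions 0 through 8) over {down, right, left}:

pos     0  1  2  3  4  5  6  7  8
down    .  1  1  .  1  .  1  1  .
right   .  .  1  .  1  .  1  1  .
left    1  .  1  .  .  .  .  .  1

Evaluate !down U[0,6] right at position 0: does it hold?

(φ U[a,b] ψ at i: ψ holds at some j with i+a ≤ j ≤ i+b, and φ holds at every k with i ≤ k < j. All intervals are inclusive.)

False

Need some j in [0,6] with right, and !down at every k in [0,j-1].
  j=0: right false.
  j=1: right false.
  j=2: right holds, but !down fails at k=1 → not this j.
  j=3: right false.
  j=4: right holds, but !down fails at k=1 → not this j.
  j=5: right false.
  j=6: right holds, but !down fails at k=1 → not this j.
No j in the window works → until fails.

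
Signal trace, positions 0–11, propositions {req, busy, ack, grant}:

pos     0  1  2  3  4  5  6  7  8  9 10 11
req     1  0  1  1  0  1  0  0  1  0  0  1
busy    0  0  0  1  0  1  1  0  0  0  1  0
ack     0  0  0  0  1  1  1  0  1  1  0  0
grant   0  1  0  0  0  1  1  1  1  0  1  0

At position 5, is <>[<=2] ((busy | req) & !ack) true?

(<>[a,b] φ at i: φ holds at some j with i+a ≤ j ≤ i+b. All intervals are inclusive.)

False

Check ((busy | req) & !ack) at each j in [5,7]:
  j=5: false
  j=6: false
  j=7: false
No position in the window satisfies it → formula fails.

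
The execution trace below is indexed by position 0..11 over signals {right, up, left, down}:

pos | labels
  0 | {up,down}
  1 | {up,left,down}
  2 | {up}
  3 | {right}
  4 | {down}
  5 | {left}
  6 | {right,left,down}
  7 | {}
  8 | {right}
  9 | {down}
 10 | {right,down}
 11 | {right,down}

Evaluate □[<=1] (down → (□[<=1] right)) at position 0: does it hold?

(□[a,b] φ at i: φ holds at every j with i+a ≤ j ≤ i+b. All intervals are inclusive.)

Check (down → (□[<=1] right)) at every j in [0,1]:
  j=0: antecedent true; consequent fails at 0 → ✗
  j=1: antecedent true; consequent fails at 1 → ✗
Fails at j=0 → formula fails.

Does not hold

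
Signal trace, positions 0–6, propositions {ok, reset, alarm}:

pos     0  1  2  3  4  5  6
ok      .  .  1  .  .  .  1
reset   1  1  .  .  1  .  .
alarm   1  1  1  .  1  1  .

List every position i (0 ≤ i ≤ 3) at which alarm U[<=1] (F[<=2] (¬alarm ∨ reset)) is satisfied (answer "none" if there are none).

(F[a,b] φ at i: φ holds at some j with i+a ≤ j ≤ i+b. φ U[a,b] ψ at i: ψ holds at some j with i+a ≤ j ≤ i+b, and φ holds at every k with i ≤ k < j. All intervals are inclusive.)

Evaluate at each i in [0,3]:
  i=0: ✓ (rhs at j=0)
  i=1: ✓ (rhs at j=1)
  i=2: ✓ (rhs at j=2)
  i=3: ✓ (rhs at j=3)

0, 1, 2, 3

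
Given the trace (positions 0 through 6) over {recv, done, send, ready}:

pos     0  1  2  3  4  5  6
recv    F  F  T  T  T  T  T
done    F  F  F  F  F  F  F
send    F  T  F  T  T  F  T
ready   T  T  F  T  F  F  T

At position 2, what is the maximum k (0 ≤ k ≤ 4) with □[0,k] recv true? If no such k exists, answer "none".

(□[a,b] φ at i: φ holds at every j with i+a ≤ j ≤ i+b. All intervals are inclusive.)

recv must hold from j=2 onward; find where it first fails.
  j=2: holds
  j=3: holds
  j=4: holds
  j=5: holds
  j=6: holds
Holds through j=6; largest k = 4.

4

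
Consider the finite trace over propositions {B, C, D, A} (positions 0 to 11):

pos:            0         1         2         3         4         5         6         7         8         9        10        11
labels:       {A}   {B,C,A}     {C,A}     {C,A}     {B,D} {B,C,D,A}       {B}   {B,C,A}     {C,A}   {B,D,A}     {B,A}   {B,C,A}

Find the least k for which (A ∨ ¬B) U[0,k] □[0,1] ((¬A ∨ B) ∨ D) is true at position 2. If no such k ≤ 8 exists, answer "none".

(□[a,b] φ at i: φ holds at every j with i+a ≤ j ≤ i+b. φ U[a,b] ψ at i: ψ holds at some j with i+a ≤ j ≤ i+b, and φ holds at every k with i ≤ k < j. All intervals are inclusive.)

Need earliest j ≥ 2 with □[0,1] ((¬A ∨ B) ∨ D), and (A ∨ ¬B) at every k in [2,j-1].
  j=2: rhs fails.
  j=3: rhs fails.
  j=4: rhs holds; lhs holds on [2,3]. k = 2.

2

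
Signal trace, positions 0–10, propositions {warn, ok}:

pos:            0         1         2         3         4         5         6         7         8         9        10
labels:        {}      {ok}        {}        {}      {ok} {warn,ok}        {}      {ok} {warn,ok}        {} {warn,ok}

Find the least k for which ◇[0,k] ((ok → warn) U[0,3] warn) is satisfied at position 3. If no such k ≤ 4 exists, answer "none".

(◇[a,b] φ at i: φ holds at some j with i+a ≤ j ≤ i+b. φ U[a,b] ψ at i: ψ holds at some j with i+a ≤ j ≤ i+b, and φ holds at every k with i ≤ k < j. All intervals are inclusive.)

2

Scan j = 3,4,… for ((ok → warn) U[0,3] warn):
  j=3: fails
  j=4: fails
  j=5: holds
First hit at j=5, so smallest k = 5-3 = 2.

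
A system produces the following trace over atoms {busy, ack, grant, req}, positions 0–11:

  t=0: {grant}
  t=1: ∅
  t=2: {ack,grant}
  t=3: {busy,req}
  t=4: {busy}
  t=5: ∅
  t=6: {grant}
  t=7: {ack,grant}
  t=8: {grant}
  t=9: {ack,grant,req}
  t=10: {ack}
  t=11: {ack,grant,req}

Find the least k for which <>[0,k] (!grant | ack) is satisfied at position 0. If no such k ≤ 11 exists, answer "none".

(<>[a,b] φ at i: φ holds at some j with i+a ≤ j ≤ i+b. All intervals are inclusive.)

1

Scan j = 0,1,… for (!grant | ack):
  j=0: fails
  j=1: holds
First hit at j=1, so smallest k = 1-0 = 1.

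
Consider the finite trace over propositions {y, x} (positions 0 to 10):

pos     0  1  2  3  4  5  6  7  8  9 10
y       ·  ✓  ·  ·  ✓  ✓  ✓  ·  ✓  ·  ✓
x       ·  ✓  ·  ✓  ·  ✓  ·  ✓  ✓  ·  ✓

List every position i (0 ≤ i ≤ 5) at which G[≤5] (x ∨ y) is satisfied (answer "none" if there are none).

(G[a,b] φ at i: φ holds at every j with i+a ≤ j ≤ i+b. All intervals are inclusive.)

Evaluate at each i in [0,5]:
  i=0: ✗ (fails at j=0)
  i=1: ✗ (fails at j=2)
  i=2: ✗ (fails at j=2)
  i=3: ✓ (all of [3,8])
  i=4: ✗ (fails at j=9)
  i=5: ✗ (fails at j=9)

3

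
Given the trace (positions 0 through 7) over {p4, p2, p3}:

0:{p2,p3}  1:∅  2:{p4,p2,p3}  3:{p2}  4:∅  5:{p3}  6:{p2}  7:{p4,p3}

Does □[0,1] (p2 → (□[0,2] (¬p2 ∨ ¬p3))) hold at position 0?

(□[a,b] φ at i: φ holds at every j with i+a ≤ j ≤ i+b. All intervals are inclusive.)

Does not hold

Check (p2 → (□[0,2] (¬p2 ∨ ¬p3))) at every j in [0,1]:
  j=0: antecedent true; consequent fails at 0 → ✗
  j=1: antecedent false → ✓
Fails at j=0 → formula fails.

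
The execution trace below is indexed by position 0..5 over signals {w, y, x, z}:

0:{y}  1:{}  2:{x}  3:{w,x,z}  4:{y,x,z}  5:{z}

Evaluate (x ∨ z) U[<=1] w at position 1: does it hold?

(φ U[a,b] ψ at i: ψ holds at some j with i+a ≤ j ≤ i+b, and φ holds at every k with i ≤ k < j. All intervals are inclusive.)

False

Need some j in [1,2] with w, and (x ∨ z) at every k in [1,j-1].
  j=1: w false.
  j=2: w false.
No j in the window works → until fails.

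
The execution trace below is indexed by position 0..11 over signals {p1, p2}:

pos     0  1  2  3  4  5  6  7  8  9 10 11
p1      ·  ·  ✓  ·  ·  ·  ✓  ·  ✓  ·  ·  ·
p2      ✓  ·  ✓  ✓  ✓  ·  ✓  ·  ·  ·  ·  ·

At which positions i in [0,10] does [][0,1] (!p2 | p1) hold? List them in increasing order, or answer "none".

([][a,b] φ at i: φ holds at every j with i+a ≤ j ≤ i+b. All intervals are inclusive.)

1, 5, 6, 7, 8, 9, 10

Evaluate at each i in [0,10]:
  i=0: ✗ (fails at j=0)
  i=1: ✓ (all of [1,2])
  i=2: ✗ (fails at j=3)
  i=3: ✗ (fails at j=3)
  i=4: ✗ (fails at j=4)
  i=5: ✓ (all of [5,6])
  i=6: ✓ (all of [6,7])
  i=7: ✓ (all of [7,8])
  i=8: ✓ (all of [8,9])
  i=9: ✓ (all of [9,10])
  i=10: ✓ (all of [10,11])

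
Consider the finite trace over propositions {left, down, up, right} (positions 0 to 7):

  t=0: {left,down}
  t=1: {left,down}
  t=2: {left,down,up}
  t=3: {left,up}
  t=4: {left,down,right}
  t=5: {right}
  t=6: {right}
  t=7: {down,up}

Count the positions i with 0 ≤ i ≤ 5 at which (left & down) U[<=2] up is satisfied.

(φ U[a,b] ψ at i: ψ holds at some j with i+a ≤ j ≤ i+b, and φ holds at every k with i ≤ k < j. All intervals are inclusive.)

4

Evaluate at each i in [0,5]:
  i=0: ✓ (rhs at j=2; lhs holds on [0,1])
  i=1: ✓ (rhs at j=2; lhs holds on [1,1])
  i=2: ✓ (rhs at j=2)
  i=3: ✓ (rhs at j=3)
  i=4: ✗ (no rhs in [4,6])
  i=5: ✗ (lhs fails at k=5 before rhs at j=7)
Positions where it holds: {0, 1, 2, 3} → 4.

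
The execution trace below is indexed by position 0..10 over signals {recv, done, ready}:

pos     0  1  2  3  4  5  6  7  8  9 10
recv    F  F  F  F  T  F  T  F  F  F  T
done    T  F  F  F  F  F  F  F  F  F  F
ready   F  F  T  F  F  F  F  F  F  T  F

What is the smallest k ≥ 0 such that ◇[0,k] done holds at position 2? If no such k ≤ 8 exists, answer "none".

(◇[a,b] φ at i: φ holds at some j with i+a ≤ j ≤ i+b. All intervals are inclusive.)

Scan j = 2,3,… for done:
  j=2: fails
  j=3: fails
  j=4: fails
  j=5: fails
  j=6: fails
  j=7: fails
  j=8: fails
  j=9: fails
  j=10: fails
No j in [2,10] satisfies it → none.

none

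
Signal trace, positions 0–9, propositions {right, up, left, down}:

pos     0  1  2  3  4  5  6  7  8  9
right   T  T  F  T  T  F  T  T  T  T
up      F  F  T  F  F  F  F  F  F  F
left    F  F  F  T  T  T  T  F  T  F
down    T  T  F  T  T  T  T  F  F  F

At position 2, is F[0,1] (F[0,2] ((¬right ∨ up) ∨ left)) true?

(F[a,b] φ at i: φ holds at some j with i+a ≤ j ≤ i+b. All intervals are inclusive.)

Check F[0,2] ((¬right ∨ up) ∨ left) at each j in [2,3]:
  j=2: holds (witness at 2)
  j=3: holds (witness at 3)
Found at j=2 → formula holds.

Holds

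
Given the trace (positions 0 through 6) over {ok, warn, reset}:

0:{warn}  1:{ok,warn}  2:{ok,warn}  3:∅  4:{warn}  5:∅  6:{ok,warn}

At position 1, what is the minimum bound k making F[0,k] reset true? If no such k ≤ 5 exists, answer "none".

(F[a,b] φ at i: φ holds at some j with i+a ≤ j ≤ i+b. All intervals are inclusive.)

Scan j = 1,2,… for reset:
  j=1: fails
  j=2: fails
  j=3: fails
  j=4: fails
  j=5: fails
  j=6: fails
No j in [1,6] satisfies it → none.

none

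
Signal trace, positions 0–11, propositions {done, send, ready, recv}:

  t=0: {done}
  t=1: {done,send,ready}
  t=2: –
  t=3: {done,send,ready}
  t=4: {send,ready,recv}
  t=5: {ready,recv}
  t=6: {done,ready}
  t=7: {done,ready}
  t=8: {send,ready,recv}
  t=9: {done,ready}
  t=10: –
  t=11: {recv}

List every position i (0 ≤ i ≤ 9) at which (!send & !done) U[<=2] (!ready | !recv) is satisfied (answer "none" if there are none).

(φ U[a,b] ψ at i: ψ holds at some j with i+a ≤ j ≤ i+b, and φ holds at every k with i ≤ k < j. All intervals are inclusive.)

0, 1, 2, 3, 5, 6, 7, 9

Evaluate at each i in [0,9]:
  i=0: ✓ (rhs at j=0)
  i=1: ✓ (rhs at j=1)
  i=2: ✓ (rhs at j=2)
  i=3: ✓ (rhs at j=3)
  i=4: ✗ (lhs fails at k=4 before rhs at j=6)
  i=5: ✓ (rhs at j=6; lhs holds on [5,5])
  i=6: ✓ (rhs at j=6)
  i=7: ✓ (rhs at j=7)
  i=8: ✗ (lhs fails at k=8 before rhs at j=9)
  i=9: ✓ (rhs at j=9)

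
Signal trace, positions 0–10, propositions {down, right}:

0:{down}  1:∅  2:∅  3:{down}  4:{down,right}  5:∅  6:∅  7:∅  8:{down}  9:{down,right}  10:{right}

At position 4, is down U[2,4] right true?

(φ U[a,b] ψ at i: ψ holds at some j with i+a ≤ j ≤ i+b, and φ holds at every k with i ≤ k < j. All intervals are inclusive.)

Does not hold

Need some j in [6,8] with right, and down at every k in [4,j-1].
  j=6: right false.
  j=7: right false.
  j=8: right false.
No j in the window works → until fails.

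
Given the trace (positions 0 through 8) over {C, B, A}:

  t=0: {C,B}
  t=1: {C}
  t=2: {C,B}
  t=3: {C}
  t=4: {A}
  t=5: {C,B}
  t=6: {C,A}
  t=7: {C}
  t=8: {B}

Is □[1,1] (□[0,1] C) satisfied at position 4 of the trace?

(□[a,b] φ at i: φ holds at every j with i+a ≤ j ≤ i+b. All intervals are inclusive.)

Holds

Check □[0,1] C at every j in [5,5]:
  j=5: holds on [5,6]
All positions satisfy it → formula holds.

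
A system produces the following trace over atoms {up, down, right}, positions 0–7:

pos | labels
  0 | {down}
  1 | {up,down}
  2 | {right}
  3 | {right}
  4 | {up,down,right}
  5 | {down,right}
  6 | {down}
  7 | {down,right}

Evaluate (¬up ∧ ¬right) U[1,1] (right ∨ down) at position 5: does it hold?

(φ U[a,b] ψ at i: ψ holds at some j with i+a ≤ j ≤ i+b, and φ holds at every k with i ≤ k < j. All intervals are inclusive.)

Does not hold

Need some j in [6,6] with (right ∨ down), and (¬up ∧ ¬right) at every k in [5,j-1].
  j=6: (right ∨ down) holds, but (¬up ∧ ¬right) fails at k=5 → not this j.
No j in the window works → until fails.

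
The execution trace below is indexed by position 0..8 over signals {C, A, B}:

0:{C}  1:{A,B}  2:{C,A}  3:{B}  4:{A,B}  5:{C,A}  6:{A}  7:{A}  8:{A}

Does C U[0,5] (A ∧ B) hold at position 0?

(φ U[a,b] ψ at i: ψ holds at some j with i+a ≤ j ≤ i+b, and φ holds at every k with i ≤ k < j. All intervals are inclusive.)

True

Need some j in [0,5] with (A ∧ B), and C at every k in [0,j-1].
  j=0: (A ∧ B) false.
  j=1: (A ∧ B) holds; C holds at every k in [0,0] → satisfied.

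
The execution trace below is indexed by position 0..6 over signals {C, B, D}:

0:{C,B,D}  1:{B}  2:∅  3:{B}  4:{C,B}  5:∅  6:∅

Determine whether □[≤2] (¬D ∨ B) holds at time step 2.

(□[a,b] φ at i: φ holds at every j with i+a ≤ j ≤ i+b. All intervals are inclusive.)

True

Check (¬D ∨ B) at every j in [2,4]:
  j=2: true
  j=3: true
  j=4: true
All positions satisfy it → formula holds.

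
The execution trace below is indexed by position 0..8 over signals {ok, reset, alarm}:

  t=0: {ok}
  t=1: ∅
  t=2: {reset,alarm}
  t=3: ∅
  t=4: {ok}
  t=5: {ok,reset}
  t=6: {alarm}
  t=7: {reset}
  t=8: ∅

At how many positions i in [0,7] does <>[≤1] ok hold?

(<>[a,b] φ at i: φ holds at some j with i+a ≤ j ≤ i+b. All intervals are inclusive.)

Evaluate at each i in [0,7]:
  i=0: ✓ (witness j=0)
  i=1: ✗ (none in [1,2])
  i=2: ✗ (none in [2,3])
  i=3: ✓ (witness j=4)
  i=4: ✓ (witness j=4)
  i=5: ✓ (witness j=5)
  i=6: ✗ (none in [6,7])
  i=7: ✗ (none in [7,8])
Positions where it holds: {0, 3, 4, 5} → 4.

4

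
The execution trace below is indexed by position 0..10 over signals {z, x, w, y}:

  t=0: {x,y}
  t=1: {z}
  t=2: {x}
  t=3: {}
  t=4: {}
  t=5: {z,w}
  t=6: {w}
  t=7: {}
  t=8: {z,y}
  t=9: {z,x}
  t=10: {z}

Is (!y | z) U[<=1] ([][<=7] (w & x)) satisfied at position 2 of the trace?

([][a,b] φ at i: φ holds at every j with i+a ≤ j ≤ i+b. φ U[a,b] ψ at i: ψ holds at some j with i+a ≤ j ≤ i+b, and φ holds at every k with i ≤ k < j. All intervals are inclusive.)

False

Need some j in [2,3] with [][<=7] (w & x), and (!y | z) at every k in [2,j-1].
  j=2: [][<=7] (w & x) — fails at 2.
  j=3: [][<=7] (w & x) — fails at 3.
No j in the window works → until fails.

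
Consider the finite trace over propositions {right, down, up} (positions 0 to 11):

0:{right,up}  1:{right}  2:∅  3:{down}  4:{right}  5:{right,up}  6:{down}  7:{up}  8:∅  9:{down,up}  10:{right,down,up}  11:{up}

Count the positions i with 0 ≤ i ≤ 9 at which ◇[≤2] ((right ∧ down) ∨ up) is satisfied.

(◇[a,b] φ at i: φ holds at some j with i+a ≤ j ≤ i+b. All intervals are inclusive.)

Evaluate at each i in [0,9]:
  i=0: ✓ (witness j=0)
  i=1: ✗ (none in [1,3])
  i=2: ✗ (none in [2,4])
  i=3: ✓ (witness j=5)
  i=4: ✓ (witness j=5)
  i=5: ✓ (witness j=5)
  i=6: ✓ (witness j=7)
  i=7: ✓ (witness j=7)
  i=8: ✓ (witness j=9)
  i=9: ✓ (witness j=9)
Positions where it holds: {0, 3, 4, 5, 6, 7, 8, 9} → 8.

8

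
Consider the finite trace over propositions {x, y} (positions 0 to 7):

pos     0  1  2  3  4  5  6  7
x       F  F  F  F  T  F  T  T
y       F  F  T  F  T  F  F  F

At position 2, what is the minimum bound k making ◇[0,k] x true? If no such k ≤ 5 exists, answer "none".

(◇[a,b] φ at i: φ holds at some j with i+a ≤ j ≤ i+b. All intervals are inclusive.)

2

Scan j = 2,3,… for x:
  j=2: fails
  j=3: fails
  j=4: holds
First hit at j=4, so smallest k = 4-2 = 2.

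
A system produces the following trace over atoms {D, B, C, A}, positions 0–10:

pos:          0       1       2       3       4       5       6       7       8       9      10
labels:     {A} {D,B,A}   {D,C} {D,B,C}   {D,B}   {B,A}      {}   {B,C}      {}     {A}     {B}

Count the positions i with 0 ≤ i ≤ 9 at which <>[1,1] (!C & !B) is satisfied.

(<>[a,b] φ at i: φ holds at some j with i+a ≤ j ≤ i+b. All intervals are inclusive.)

3

Evaluate at each i in [0,9]:
  i=0: ✗ (none in [1,1])
  i=1: ✗ (none in [2,2])
  i=2: ✗ (none in [3,3])
  i=3: ✗ (none in [4,4])
  i=4: ✗ (none in [5,5])
  i=5: ✓ (witness j=6)
  i=6: ✗ (none in [7,7])
  i=7: ✓ (witness j=8)
  i=8: ✓ (witness j=9)
  i=9: ✗ (none in [10,10])
Positions where it holds: {5, 7, 8} → 3.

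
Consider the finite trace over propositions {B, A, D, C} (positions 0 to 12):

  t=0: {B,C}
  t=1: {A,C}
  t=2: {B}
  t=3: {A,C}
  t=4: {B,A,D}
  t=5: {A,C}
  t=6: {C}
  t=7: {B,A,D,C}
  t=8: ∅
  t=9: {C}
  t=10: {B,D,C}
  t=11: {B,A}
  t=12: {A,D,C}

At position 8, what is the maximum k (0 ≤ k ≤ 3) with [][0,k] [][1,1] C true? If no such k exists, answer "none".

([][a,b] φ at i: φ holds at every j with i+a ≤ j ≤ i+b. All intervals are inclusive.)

1

[][1,1] C must hold from j=8 onward; find where it first fails.
  j=8: holds
  j=9: holds
  j=10: fails
Holds on [8,9], so largest k = 1.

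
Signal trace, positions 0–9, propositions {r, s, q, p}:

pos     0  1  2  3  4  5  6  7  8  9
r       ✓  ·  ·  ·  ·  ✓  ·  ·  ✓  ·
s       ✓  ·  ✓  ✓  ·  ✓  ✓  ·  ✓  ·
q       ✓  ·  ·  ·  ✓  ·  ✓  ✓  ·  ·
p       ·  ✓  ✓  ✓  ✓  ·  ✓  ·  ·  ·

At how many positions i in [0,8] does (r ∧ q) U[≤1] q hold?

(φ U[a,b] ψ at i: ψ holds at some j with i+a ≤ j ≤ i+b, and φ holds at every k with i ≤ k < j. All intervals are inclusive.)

Evaluate at each i in [0,8]:
  i=0: ✓ (rhs at j=0)
  i=1: ✗ (no rhs in [1,2])
  i=2: ✗ (no rhs in [2,3])
  i=3: ✗ (lhs fails at k=3 before rhs at j=4)
  i=4: ✓ (rhs at j=4)
  i=5: ✗ (lhs fails at k=5 before rhs at j=6)
  i=6: ✓ (rhs at j=6)
  i=7: ✓ (rhs at j=7)
  i=8: ✗ (no rhs in [8,9])
Positions where it holds: {0, 4, 6, 7} → 4.

4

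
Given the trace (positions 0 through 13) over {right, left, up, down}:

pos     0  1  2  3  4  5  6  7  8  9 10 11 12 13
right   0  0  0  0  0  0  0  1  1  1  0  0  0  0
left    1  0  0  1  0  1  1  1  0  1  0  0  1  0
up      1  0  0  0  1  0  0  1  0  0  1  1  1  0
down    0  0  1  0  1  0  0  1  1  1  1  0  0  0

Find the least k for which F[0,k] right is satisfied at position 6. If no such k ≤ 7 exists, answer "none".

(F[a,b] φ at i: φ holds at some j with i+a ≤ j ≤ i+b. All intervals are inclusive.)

1

Scan j = 6,7,… for right:
  j=6: fails
  j=7: holds
First hit at j=7, so smallest k = 7-6 = 1.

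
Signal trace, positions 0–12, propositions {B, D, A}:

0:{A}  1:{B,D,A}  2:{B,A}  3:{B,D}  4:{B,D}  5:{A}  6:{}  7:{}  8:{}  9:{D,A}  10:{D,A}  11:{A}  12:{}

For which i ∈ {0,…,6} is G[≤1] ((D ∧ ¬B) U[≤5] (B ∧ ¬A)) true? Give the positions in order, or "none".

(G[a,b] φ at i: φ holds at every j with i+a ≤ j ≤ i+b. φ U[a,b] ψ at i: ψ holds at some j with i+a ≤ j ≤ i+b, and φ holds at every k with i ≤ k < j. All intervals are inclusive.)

Evaluate at each i in [0,6]:
  i=0: ✗ (fails at j=0)
  i=1: ✗ (fails at j=1)
  i=2: ✗ (fails at j=2)
  i=3: ✓ (all of [3,4])
  i=4: ✗ (fails at j=5)
  i=5: ✗ (fails at j=5)
  i=6: ✗ (fails at j=6)

3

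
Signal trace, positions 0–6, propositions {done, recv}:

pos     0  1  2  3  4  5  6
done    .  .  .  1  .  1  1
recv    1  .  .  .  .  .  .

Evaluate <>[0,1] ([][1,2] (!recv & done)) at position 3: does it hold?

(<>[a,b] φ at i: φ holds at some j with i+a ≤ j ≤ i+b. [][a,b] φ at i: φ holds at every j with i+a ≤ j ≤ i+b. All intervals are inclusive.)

Check [][1,2] (!recv & done) at each j in [3,4]:
  j=3: fails at 4
  j=4: holds on [5,6]
Found at j=4 → formula holds.

True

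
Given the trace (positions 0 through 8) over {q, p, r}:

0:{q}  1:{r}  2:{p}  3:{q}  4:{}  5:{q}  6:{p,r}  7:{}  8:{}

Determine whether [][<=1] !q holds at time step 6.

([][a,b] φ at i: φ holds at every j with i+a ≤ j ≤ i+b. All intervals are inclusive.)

Holds

Check !q at every j in [6,7]:
  j=6: true
  j=7: true
All positions satisfy it → formula holds.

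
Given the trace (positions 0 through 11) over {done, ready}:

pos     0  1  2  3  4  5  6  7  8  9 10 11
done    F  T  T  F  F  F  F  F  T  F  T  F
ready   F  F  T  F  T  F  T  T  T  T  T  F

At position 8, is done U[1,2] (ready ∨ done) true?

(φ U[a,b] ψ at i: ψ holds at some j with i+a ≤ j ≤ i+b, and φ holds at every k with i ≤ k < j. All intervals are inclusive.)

Yes

Need some j in [9,10] with (ready ∨ done), and done at every k in [8,j-1].
  j=9: (ready ∨ done) holds; done holds at every k in [8,8] → satisfied.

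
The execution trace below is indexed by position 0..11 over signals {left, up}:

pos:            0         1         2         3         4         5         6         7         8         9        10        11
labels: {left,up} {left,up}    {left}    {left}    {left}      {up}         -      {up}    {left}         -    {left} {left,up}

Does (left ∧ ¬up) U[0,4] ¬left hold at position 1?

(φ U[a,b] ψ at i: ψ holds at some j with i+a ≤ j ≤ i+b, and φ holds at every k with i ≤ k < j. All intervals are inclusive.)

Need some j in [1,5] with ¬left, and (left ∧ ¬up) at every k in [1,j-1].
  j=1: ¬left false.
  j=2: ¬left false.
  j=3: ¬left false.
  j=4: ¬left false.
  j=5: ¬left holds, but (left ∧ ¬up) fails at k=1 → not this j.
No j in the window works → until fails.

No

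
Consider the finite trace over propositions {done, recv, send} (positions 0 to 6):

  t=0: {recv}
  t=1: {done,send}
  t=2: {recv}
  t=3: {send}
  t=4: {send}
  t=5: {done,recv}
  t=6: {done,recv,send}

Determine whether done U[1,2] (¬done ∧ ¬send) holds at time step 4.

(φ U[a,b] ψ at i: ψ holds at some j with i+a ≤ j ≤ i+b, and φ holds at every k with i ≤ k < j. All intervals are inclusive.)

Need some j in [5,6] with (¬done ∧ ¬send), and done at every k in [4,j-1].
  j=5: (¬done ∧ ¬send) false.
  j=6: (¬done ∧ ¬send) false.
No j in the window works → until fails.

Does not hold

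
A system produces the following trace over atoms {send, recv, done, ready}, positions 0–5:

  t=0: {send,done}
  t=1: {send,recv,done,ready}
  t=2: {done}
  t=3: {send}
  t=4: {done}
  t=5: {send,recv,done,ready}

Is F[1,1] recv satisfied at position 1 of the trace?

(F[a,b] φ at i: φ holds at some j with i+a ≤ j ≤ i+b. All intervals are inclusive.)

No

Check recv at each j in [2,2]:
  j=2: false
No position in the window satisfies it → formula fails.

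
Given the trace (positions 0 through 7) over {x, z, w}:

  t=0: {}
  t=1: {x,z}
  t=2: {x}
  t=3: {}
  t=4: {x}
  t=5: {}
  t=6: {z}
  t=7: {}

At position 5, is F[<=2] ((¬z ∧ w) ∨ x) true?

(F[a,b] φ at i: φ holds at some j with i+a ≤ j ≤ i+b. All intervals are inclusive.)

No

Check ((¬z ∧ w) ∨ x) at each j in [5,7]:
  j=5: false
  j=6: false
  j=7: false
No position in the window satisfies it → formula fails.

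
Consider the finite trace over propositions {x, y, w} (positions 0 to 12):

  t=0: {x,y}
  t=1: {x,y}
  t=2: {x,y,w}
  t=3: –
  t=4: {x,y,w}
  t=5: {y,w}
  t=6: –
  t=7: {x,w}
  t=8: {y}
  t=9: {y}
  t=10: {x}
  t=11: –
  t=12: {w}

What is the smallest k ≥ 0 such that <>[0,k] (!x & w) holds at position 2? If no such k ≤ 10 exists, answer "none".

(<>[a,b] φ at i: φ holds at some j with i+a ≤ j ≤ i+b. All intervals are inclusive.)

Scan j = 2,3,… for (!x & w):
  j=2: fails
  j=3: fails
  j=4: fails
  j=5: holds
First hit at j=5, so smallest k = 5-2 = 3.

3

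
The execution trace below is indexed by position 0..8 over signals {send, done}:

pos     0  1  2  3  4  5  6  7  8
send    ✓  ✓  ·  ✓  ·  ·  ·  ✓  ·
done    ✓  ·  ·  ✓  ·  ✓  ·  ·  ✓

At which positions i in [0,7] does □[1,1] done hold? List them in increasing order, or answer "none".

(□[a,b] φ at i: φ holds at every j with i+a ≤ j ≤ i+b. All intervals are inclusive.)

2, 4, 7

Evaluate at each i in [0,7]:
  i=0: ✗ (fails at j=1)
  i=1: ✗ (fails at j=2)
  i=2: ✓ (all of [3,3])
  i=3: ✗ (fails at j=4)
  i=4: ✓ (all of [5,5])
  i=5: ✗ (fails at j=6)
  i=6: ✗ (fails at j=7)
  i=7: ✓ (all of [8,8])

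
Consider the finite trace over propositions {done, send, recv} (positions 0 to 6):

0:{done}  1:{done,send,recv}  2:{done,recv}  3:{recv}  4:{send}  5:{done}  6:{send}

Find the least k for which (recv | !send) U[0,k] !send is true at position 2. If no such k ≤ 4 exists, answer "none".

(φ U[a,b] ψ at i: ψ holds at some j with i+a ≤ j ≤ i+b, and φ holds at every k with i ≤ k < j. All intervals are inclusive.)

Need earliest j ≥ 2 with !send, and (recv | !send) at every k in [2,j-1].
  j=2: rhs holds (empty prefix). k = 0.

0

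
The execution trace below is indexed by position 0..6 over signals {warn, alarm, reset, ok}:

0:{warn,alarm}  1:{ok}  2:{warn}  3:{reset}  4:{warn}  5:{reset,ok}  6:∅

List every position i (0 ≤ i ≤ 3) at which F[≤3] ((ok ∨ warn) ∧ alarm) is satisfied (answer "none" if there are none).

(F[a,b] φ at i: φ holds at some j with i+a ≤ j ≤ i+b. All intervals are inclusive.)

0

Evaluate at each i in [0,3]:
  i=0: ✓ (witness j=0)
  i=1: ✗ (none in [1,4])
  i=2: ✗ (none in [2,5])
  i=3: ✗ (none in [3,6])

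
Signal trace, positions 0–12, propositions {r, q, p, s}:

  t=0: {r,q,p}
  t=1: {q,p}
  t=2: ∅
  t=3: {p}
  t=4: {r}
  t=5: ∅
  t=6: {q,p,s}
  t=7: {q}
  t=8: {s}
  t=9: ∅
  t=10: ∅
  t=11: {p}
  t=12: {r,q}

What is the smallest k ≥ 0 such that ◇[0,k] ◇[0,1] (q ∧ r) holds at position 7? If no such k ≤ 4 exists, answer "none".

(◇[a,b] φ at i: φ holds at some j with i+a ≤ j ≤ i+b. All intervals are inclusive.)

Scan j = 7,8,… for ◇[0,1] (q ∧ r):
  j=7: fails
  j=8: fails
  j=9: fails
  j=10: fails
  j=11: holds
First hit at j=11, so smallest k = 11-7 = 4.

4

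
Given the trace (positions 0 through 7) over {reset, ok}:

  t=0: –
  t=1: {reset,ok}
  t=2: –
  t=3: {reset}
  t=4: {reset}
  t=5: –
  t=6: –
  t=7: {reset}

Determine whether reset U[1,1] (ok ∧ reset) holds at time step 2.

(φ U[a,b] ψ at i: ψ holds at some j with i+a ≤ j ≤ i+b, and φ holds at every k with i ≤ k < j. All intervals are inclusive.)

Need some j in [3,3] with (ok ∧ reset), and reset at every k in [2,j-1].
  j=3: (ok ∧ reset) false.
No j in the window works → until fails.

False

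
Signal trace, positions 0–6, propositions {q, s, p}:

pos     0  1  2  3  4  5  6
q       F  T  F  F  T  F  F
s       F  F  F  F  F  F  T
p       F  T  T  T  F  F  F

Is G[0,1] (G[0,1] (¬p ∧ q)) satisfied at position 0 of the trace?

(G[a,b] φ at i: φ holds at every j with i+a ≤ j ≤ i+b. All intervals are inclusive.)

Does not hold

Check G[0,1] (¬p ∧ q) at every j in [0,1]:
  j=0: fails at 0
  j=1: fails at 1
Fails at j=0 → formula fails.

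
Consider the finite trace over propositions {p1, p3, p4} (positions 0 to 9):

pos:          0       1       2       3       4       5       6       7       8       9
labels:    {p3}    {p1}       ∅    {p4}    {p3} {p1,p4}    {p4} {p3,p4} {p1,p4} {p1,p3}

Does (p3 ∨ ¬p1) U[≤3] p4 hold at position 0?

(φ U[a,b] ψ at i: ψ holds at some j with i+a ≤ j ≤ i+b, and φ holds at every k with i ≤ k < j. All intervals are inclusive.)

No

Need some j in [0,3] with p4, and (p3 ∨ ¬p1) at every k in [0,j-1].
  j=0: p4 false.
  j=1: p4 false.
  j=2: p4 false.
  j=3: p4 holds, but (p3 ∨ ¬p1) fails at k=1 → not this j.
No j in the window works → until fails.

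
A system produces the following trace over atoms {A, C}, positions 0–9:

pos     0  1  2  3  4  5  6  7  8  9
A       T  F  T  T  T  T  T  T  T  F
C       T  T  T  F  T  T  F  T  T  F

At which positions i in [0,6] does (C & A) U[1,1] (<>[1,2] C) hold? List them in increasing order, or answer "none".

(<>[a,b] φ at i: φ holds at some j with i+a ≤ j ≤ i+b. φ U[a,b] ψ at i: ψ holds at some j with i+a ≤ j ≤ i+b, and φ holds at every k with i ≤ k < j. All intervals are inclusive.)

0, 2, 4, 5

Evaluate at each i in [0,6]:
  i=0: ✓ (rhs at j=1; lhs holds on [0,0])
  i=1: ✗ (lhs fails at k=1 before rhs at j=2)
  i=2: ✓ (rhs at j=3; lhs holds on [2,2])
  i=3: ✗ (lhs fails at k=3 before rhs at j=4)
  i=4: ✓ (rhs at j=5; lhs holds on [4,4])
  i=5: ✓ (rhs at j=6; lhs holds on [5,5])
  i=6: ✗ (lhs fails at k=6 before rhs at j=7)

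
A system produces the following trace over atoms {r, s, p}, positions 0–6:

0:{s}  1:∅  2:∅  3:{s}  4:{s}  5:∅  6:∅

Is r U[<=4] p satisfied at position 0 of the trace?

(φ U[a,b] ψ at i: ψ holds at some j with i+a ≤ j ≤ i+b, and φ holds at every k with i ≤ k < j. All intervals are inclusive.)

Need some j in [0,4] with p, and r at every k in [0,j-1].
  j=0: p false.
  j=1: p false.
  j=2: p false.
  j=3: p false.
  j=4: p false.
No j in the window works → until fails.

Does not hold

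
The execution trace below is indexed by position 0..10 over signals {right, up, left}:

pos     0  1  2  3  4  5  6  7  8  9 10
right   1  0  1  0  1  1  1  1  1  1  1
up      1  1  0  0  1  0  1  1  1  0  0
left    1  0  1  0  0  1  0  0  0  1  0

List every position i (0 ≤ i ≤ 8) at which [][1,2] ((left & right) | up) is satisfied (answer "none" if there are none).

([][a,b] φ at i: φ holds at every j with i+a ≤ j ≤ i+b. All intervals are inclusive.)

0, 3, 4, 5, 6, 7

Evaluate at each i in [0,8]:
  i=0: ✓ (all of [1,2])
  i=1: ✗ (fails at j=3)
  i=2: ✗ (fails at j=3)
  i=3: ✓ (all of [4,5])
  i=4: ✓ (all of [5,6])
  i=5: ✓ (all of [6,7])
  i=6: ✓ (all of [7,8])
  i=7: ✓ (all of [8,9])
  i=8: ✗ (fails at j=10)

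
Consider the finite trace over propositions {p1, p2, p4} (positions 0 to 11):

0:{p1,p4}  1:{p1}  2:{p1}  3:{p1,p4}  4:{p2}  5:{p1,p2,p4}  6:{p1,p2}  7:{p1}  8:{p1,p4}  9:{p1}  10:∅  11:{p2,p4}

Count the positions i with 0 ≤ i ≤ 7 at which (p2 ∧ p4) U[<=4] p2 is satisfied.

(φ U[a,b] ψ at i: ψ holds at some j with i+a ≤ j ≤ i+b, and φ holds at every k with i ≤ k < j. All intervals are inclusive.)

3

Evaluate at each i in [0,7]:
  i=0: ✗ (lhs fails at k=0 before rhs at j=4)
  i=1: ✗ (lhs fails at k=1 before rhs at j=4)
  i=2: ✗ (lhs fails at k=2 before rhs at j=4)
  i=3: ✗ (lhs fails at k=3 before rhs at j=4)
  i=4: ✓ (rhs at j=4)
  i=5: ✓ (rhs at j=5)
  i=6: ✓ (rhs at j=6)
  i=7: ✗ (lhs fails at k=7 before rhs at j=11)
Positions where it holds: {4, 5, 6} → 3.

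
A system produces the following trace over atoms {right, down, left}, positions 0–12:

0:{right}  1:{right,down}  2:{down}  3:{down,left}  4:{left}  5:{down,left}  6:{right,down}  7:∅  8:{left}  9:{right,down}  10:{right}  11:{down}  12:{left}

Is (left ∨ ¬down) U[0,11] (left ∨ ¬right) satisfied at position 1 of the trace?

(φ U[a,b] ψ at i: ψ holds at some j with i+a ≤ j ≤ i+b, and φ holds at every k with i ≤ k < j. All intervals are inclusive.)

Does not hold

Need some j in [1,12] with (left ∨ ¬right), and (left ∨ ¬down) at every k in [1,j-1].
  j=1: (left ∨ ¬right) false.
  j=2: (left ∨ ¬right) holds, but (left ∨ ¬down) fails at k=1 → not this j.
  j=3: (left ∨ ¬right) holds, but (left ∨ ¬down) fails at k=1 → not this j.
  j=4: (left ∨ ¬right) holds, but (left ∨ ¬down) fails at k=1 → not this j.
  j=5: (left ∨ ¬right) holds, but (left ∨ ¬down) fails at k=1 → not this j.
  j=6: (left ∨ ¬right) false.
  j=7: (left ∨ ¬right) holds, but (left ∨ ¬down) fails at k=1 → not this j.
  j=8: (left ∨ ¬right) holds, but (left ∨ ¬down) fails at k=1 → not this j.
  j=9: (left ∨ ¬right) false.
  j=10: (left ∨ ¬right) false.
  j=11: (left ∨ ¬right) holds, but (left ∨ ¬down) fails at k=1 → not this j.
  j=12: (left ∨ ¬right) holds, but (left ∨ ¬down) fails at k=1 → not this j.
No j in the window works → until fails.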